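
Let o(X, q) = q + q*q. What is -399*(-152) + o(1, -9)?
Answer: 60720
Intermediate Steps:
o(X, q) = q + q²
-399*(-152) + o(1, -9) = -399*(-152) - 9*(1 - 9) = 60648 - 9*(-8) = 60648 + 72 = 60720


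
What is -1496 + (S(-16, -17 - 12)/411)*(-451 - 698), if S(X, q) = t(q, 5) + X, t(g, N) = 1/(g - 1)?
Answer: -5964337/4110 ≈ -1451.2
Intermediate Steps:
t(g, N) = 1/(-1 + g)
S(X, q) = X + 1/(-1 + q) (S(X, q) = 1/(-1 + q) + X = X + 1/(-1 + q))
-1496 + (S(-16, -17 - 12)/411)*(-451 - 698) = -1496 + (((1 - 16*(-1 + (-17 - 12)))/(-1 + (-17 - 12)))/411)*(-451 - 698) = -1496 + (((1 - 16*(-1 - 29))/(-1 - 29))*(1/411))*(-1149) = -1496 + (((1 - 16*(-30))/(-30))*(1/411))*(-1149) = -1496 + (-(1 + 480)/30*(1/411))*(-1149) = -1496 + (-1/30*481*(1/411))*(-1149) = -1496 - 481/30*1/411*(-1149) = -1496 - 481/12330*(-1149) = -1496 + 184223/4110 = -5964337/4110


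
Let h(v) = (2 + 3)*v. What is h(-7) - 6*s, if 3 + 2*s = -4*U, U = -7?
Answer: -110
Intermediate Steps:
h(v) = 5*v
s = 25/2 (s = -3/2 + (-4*(-7))/2 = -3/2 + (½)*28 = -3/2 + 14 = 25/2 ≈ 12.500)
h(-7) - 6*s = 5*(-7) - 6*25/2 = -35 - 75 = -110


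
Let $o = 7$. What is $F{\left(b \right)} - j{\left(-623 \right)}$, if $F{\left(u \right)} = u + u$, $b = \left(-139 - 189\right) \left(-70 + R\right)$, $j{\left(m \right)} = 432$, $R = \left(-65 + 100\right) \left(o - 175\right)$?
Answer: $3902768$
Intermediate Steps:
$R = -5880$ ($R = \left(-65 + 100\right) \left(7 - 175\right) = 35 \left(-168\right) = -5880$)
$b = 1951600$ ($b = \left(-139 - 189\right) \left(-70 - 5880\right) = \left(-328\right) \left(-5950\right) = 1951600$)
$F{\left(u \right)} = 2 u$
$F{\left(b \right)} - j{\left(-623 \right)} = 2 \cdot 1951600 - 432 = 3903200 - 432 = 3902768$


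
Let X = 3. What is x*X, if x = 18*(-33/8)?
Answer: -891/4 ≈ -222.75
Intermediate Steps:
x = -297/4 (x = 18*(-33*1/8) = 18*(-33/8) = -297/4 ≈ -74.250)
x*X = -297/4*3 = -891/4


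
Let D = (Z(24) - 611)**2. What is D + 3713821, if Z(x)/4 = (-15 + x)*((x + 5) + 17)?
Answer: 4805846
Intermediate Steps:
Z(x) = 4*(-15 + x)*(22 + x) (Z(x) = 4*((-15 + x)*((x + 5) + 17)) = 4*((-15 + x)*((5 + x) + 17)) = 4*((-15 + x)*(22 + x)) = 4*(-15 + x)*(22 + x))
D = 1092025 (D = ((-1320 + 4*24**2 + 28*24) - 611)**2 = ((-1320 + 4*576 + 672) - 611)**2 = ((-1320 + 2304 + 672) - 611)**2 = (1656 - 611)**2 = 1045**2 = 1092025)
D + 3713821 = 1092025 + 3713821 = 4805846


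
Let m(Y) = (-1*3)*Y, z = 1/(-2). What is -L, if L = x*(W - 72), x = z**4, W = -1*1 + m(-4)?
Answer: 61/16 ≈ 3.8125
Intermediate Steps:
z = -1/2 (z = 1*(-1/2) = -1/2 ≈ -0.50000)
m(Y) = -3*Y
W = 11 (W = -1*1 - 3*(-4) = -1 + 12 = 11)
x = 1/16 (x = (-1/2)**4 = 1/16 ≈ 0.062500)
L = -61/16 (L = (11 - 72)/16 = (1/16)*(-61) = -61/16 ≈ -3.8125)
-L = -1*(-61/16) = 61/16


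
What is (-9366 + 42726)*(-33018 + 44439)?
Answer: 381004560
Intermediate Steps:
(-9366 + 42726)*(-33018 + 44439) = 33360*11421 = 381004560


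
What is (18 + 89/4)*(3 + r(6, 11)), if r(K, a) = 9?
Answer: 483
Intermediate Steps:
(18 + 89/4)*(3 + r(6, 11)) = (18 + 89/4)*(3 + 9) = (18 + 89*(¼))*12 = (18 + 89/4)*12 = (161/4)*12 = 483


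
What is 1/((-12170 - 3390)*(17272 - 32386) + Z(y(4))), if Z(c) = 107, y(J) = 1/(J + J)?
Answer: 1/235173947 ≈ 4.2522e-9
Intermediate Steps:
y(J) = 1/(2*J)
1/((-12170 - 3390)*(17272 - 32386) + Z(y(4))) = 1/((-12170 - 3390)*(17272 - 32386) + 107) = 1/(-15560*(-15114) + 107) = 1/(235173840 + 107) = 1/235173947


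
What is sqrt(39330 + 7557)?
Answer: sqrt(46887) ≈ 216.53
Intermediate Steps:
sqrt(39330 + 7557) = sqrt(46887)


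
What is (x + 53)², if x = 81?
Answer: 17956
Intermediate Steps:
(x + 53)² = (81 + 53)² = 134² = 17956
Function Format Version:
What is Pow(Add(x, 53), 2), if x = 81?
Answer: 17956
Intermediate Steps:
Pow(Add(x, 53), 2) = Pow(Add(81, 53), 2) = Pow(134, 2) = 17956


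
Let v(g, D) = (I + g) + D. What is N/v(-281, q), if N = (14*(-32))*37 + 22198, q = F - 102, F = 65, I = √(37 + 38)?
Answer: -595932/33683 - 9370*√3/33683 ≈ -18.174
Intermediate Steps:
I = 5*√3 (I = √75 = 5*√3 ≈ 8.6602)
q = -37 (q = 65 - 102 = -37)
v(g, D) = D + g + 5*√3 (v(g, D) = (5*√3 + g) + D = (g + 5*√3) + D = D + g + 5*√3)
N = 5622 (N = -448*37 + 22198 = -16576 + 22198 = 5622)
N/v(-281, q) = 5622/(-37 - 281 + 5*√3) = 5622/(-318 + 5*√3)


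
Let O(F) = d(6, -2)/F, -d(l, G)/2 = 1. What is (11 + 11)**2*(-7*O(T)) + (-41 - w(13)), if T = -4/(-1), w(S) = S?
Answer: 1640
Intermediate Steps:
T = 4 (T = -4*(-1) = 4)
d(l, G) = -2 (d(l, G) = -2*1 = -2)
O(F) = -2/F
(11 + 11)**2*(-7*O(T)) + (-41 - w(13)) = (11 + 11)**2*(-(-14)/4) + (-41 - 1*13) = 22**2*(-(-14)/4) + (-41 - 13) = 484*(-7*(-1/2)) - 54 = 484*(7/2) - 54 = 1694 - 54 = 1640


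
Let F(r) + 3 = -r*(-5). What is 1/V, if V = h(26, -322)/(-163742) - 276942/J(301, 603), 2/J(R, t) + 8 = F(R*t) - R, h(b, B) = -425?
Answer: -163742/20569483987425421 ≈ -7.9604e-12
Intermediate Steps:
F(r) = -3 + 5*r (F(r) = -3 - r*(-5) = -3 - (-5)*r = -3 + 5*r)
J(R, t) = 2/(-11 - R + 5*R*t) (J(R, t) = 2/(-8 + ((-3 + 5*(R*t)) - R)) = 2/(-8 + ((-3 + 5*R*t) - R)) = 2/(-8 + (-3 - R + 5*R*t)) = 2/(-11 - R + 5*R*t))
V = -20569483987425421/163742 (V = -425/(-163742) - 276942/(2/(-11 - 1*301 + 5*301*603)) = -425*(-1/163742) - 276942/(2/(-11 - 301 + 907515)) = 425/163742 - 276942/(2/907203) = 425/163742 - 276942/(2*(1/907203)) = 425/163742 - 276942/2/907203 = 425/163742 - 276942*907203/2 = 425/163742 - 125621306613 = -20569483987425421/163742 ≈ -1.2562e+11)
1/V = 1/(-20569483987425421/163742) = -163742/20569483987425421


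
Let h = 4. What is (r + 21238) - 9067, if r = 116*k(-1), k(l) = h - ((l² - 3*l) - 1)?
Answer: 12287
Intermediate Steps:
k(l) = 5 - l² + 3*l (k(l) = 4 - ((l² - 3*l) - 1) = 4 - (-1 + l² - 3*l) = 4 + (1 - l² + 3*l) = 5 - l² + 3*l)
r = 116 (r = 116*(5 - 1*(-1)² + 3*(-1)) = 116*(5 - 1*1 - 3) = 116*(5 - 1 - 3) = 116*1 = 116)
(r + 21238) - 9067 = (116 + 21238) - 9067 = 21354 - 9067 = 12287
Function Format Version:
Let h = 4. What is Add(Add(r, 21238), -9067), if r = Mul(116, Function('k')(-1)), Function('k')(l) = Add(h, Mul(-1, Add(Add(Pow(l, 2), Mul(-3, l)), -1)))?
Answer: 12287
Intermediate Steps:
Function('k')(l) = Add(5, Mul(-1, Pow(l, 2)), Mul(3, l)) (Function('k')(l) = Add(4, Mul(-1, Add(Add(Pow(l, 2), Mul(-3, l)), -1))) = Add(4, Mul(-1, Add(-1, Pow(l, 2), Mul(-3, l)))) = Add(4, Add(1, Mul(-1, Pow(l, 2)), Mul(3, l))) = Add(5, Mul(-1, Pow(l, 2)), Mul(3, l)))
r = 116 (r = Mul(116, Add(5, Mul(-1, Pow(-1, 2)), Mul(3, -1))) = Mul(116, Add(5, Mul(-1, 1), -3)) = Mul(116, Add(5, -1, -3)) = Mul(116, 1) = 116)
Add(Add(r, 21238), -9067) = Add(Add(116, 21238), -9067) = Add(21354, -9067) = 12287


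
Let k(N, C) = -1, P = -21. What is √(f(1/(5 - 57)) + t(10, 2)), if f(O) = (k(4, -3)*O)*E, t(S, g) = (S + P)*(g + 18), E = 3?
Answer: I*√148681/26 ≈ 14.83*I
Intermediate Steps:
t(S, g) = (-21 + S)*(18 + g) (t(S, g) = (S - 21)*(g + 18) = (-21 + S)*(18 + g))
f(O) = -3*O (f(O) = -O*3 = -3*O)
√(f(1/(5 - 57)) + t(10, 2)) = √(-3/(5 - 57) + (-378 - 21*2 + 18*10 + 10*2)) = √(-3/(-52) + (-378 - 42 + 180 + 20)) = √(-3*(-1/52) - 220) = √(3/52 - 220) = √(-11437/52) = I*√148681/26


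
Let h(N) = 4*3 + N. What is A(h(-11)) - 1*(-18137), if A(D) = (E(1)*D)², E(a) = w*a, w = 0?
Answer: 18137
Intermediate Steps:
E(a) = 0 (E(a) = 0*a = 0)
h(N) = 12 + N
A(D) = 0 (A(D) = (0*D)² = 0² = 0)
A(h(-11)) - 1*(-18137) = 0 - 1*(-18137) = 0 + 18137 = 18137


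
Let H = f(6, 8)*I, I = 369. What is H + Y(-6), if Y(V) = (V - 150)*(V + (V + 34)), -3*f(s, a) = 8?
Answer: -4416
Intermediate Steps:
f(s, a) = -8/3 (f(s, a) = -⅓*8 = -8/3)
H = -984 (H = -8/3*369 = -984)
Y(V) = (-150 + V)*(34 + 2*V) (Y(V) = (-150 + V)*(V + (34 + V)) = (-150 + V)*(34 + 2*V))
H + Y(-6) = -984 + (-5100 - 266*(-6) + 2*(-6)²) = -984 + (-5100 + 1596 + 2*36) = -984 + (-5100 + 1596 + 72) = -984 - 3432 = -4416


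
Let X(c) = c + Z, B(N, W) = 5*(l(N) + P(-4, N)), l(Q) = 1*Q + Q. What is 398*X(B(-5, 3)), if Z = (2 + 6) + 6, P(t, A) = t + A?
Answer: -32238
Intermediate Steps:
P(t, A) = A + t
l(Q) = 2*Q (l(Q) = Q + Q = 2*Q)
Z = 14 (Z = 8 + 6 = 14)
B(N, W) = -20 + 15*N (B(N, W) = 5*(2*N + (N - 4)) = 5*(2*N + (-4 + N)) = 5*(-4 + 3*N) = -20 + 15*N)
X(c) = 14 + c (X(c) = c + 14 = 14 + c)
398*X(B(-5, 3)) = 398*(14 + (-20 + 15*(-5))) = 398*(14 + (-20 - 75)) = 398*(14 - 95) = 398*(-81) = -32238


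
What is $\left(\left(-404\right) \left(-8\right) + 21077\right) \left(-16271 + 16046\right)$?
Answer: $-5469525$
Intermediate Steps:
$\left(\left(-404\right) \left(-8\right) + 21077\right) \left(-16271 + 16046\right) = \left(3232 + 21077\right) \left(-225\right) = 24309 \left(-225\right) = -5469525$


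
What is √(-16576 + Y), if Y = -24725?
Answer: 3*I*√4589 ≈ 203.23*I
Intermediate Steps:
√(-16576 + Y) = √(-16576 - 24725) = √(-41301) = 3*I*√4589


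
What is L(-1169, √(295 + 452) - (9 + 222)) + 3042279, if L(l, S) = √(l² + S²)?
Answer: 3042279 + √(1420669 - 1386*√83) ≈ 3.0435e+6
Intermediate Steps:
L(l, S) = √(S² + l²)
L(-1169, √(295 + 452) - (9 + 222)) + 3042279 = √((√(295 + 452) - (9 + 222))² + (-1169)²) + 3042279 = √((√747 - 1*231)² + 1366561) + 3042279 = √((3*√83 - 231)² + 1366561) + 3042279 = √((-231 + 3*√83)² + 1366561) + 3042279 = √(1366561 + (-231 + 3*√83)²) + 3042279 = 3042279 + √(1366561 + (-231 + 3*√83)²)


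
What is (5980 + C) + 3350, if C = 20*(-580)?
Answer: -2270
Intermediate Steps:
C = -11600
(5980 + C) + 3350 = (5980 - 11600) + 3350 = -5620 + 3350 = -2270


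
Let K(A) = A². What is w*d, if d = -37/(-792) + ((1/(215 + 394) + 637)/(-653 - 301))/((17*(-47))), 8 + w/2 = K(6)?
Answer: 971274047/364734711 ≈ 2.6630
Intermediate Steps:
w = 56 (w = -16 + 2*6² = -16 + 2*36 = -16 + 72 = 56)
d = 971274047/20425143816 (d = -37*(-1/792) + ((1/609 + 637)/(-954))/(-799) = 37/792 + ((1/609 + 637)*(-1/954))*(-1/799) = 37/792 + ((387934/609)*(-1/954))*(-1/799) = 37/792 - 193967/290493*(-1/799) = 37/792 + 193967/232103907 = 971274047/20425143816 ≈ 0.047553)
w*d = 56*(971274047/20425143816) = 971274047/364734711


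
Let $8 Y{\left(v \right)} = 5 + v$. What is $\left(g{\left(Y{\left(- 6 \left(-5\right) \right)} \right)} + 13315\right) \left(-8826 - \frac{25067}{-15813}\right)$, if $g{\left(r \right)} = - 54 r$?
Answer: $- \frac{1042865677195}{9036} \approx -1.1541 \cdot 10^{8}$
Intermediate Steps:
$Y{\left(v \right)} = \frac{5}{8} + \frac{v}{8}$ ($Y{\left(v \right)} = \frac{5 + v}{8} = \frac{5}{8} + \frac{v}{8}$)
$\left(g{\left(Y{\left(- 6 \left(-5\right) \right)} \right)} + 13315\right) \left(-8826 - \frac{25067}{-15813}\right) = \left(- 54 \left(\frac{5}{8} + \frac{\left(-1\right) 6 \left(-5\right)}{8}\right) + 13315\right) \left(-8826 - \frac{25067}{-15813}\right) = \left(- 54 \left(\frac{5}{8} + \frac{\left(-1\right) \left(-30\right)}{8}\right) + 13315\right) \left(-8826 - - \frac{3581}{2259}\right) = \left(- 54 \left(\frac{5}{8} + \frac{1}{8} \cdot 30\right) + 13315\right) \left(-8826 + \frac{3581}{2259}\right) = \left(- 54 \left(\frac{5}{8} + \frac{15}{4}\right) + 13315\right) \left(- \frac{19934353}{2259}\right) = \left(\left(-54\right) \frac{35}{8} + 13315\right) \left(- \frac{19934353}{2259}\right) = \left(- \frac{945}{4} + 13315\right) \left(- \frac{19934353}{2259}\right) = \frac{52315}{4} \left(- \frac{19934353}{2259}\right) = - \frac{1042865677195}{9036}$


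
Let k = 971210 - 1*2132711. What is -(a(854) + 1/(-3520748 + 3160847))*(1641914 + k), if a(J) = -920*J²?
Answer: 116011588380055851773/359901 ≈ 3.2234e+14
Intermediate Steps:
k = -1161501 (k = 971210 - 2132711 = -1161501)
-(a(854) + 1/(-3520748 + 3160847))*(1641914 + k) = -(-920*854² + 1/(-3520748 + 3160847))*(1641914 - 1161501) = -(-920*729316 + 1/(-359901))*480413 = -(-670970720 - 1/359901)*480413 = -(-241483033098721)*480413/359901 = -1*(-116011588380055851773/359901) = 116011588380055851773/359901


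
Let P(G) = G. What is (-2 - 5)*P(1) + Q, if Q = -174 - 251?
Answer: -432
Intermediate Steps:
Q = -425
(-2 - 5)*P(1) + Q = (-2 - 5)*1 - 425 = -7*1 - 425 = -7 - 425 = -432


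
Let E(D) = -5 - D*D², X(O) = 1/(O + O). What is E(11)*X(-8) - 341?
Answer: -515/2 ≈ -257.50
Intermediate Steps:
X(O) = 1/(2*O)
E(D) = -5 - D³
E(11)*X(-8) - 341 = (-5 - 1*11³)*((½)/(-8)) - 341 = (-5 - 1*1331)*((½)*(-⅛)) - 341 = (-5 - 1331)*(-1/16) - 341 = -1336*(-1/16) - 341 = 167/2 - 341 = -515/2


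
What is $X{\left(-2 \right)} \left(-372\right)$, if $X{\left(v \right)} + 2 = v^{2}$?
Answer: $-744$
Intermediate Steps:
$X{\left(v \right)} = -2 + v^{2}$
$X{\left(-2 \right)} \left(-372\right) = \left(-2 + \left(-2\right)^{2}\right) \left(-372\right) = \left(-2 + 4\right) \left(-372\right) = 2 \left(-372\right) = -744$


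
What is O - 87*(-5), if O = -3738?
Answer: -3303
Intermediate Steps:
O - 87*(-5) = -3738 - 87*(-5) = -3738 - 1*(-435) = -3738 + 435 = -3303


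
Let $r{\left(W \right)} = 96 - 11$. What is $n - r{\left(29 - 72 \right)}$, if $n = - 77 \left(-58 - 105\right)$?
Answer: $12466$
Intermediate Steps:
$n = 12551$ ($n = \left(-77\right) \left(-163\right) = 12551$)
$r{\left(W \right)} = 85$
$n - r{\left(29 - 72 \right)} = 12551 - 85 = 12466$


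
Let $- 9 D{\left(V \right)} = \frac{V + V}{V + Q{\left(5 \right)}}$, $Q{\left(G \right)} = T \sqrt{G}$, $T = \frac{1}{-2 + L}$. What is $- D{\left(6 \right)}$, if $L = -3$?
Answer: $\frac{40}{179} + \frac{4 \sqrt{5}}{537} \approx 0.24012$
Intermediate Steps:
$T = - \frac{1}{5}$ ($T = \frac{1}{-2 - 3} = \frac{1}{-5} = - \frac{1}{5} \approx -0.2$)
$Q{\left(G \right)} = - \frac{\sqrt{G}}{5}$
$D{\left(V \right)} = - \frac{2 V}{9 \left(V - \frac{\sqrt{5}}{5}\right)}$ ($D{\left(V \right)} = - \frac{\left(V + V\right) \frac{1}{V - \frac{\sqrt{5}}{5}}}{9} = - \frac{2 V \frac{1}{V - \frac{\sqrt{5}}{5}}}{9} = - \frac{2 V}{9 \left(V - \frac{\sqrt{5}}{5}\right)}$)
$- D{\left(6 \right)} = - \frac{\left(-10\right) 6}{- 9 \sqrt{5} + 45 \cdot 6} = - \frac{\left(-10\right) 6}{- 9 \sqrt{5} + 270} = - \frac{\left(-10\right) 6}{270 - 9 \sqrt{5}} = - \frac{-60}{270 - 9 \sqrt{5}} = \frac{60}{270 - 9 \sqrt{5}}$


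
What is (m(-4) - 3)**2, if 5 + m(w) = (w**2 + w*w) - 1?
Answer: 529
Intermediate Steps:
m(w) = -6 + 2*w**2 (m(w) = -5 + ((w**2 + w*w) - 1) = -5 + ((w**2 + w**2) - 1) = -5 + (2*w**2 - 1) = -5 + (-1 + 2*w**2) = -6 + 2*w**2)
(m(-4) - 3)**2 = ((-6 + 2*(-4)**2) - 3)**2 = ((-6 + 2*16) - 3)**2 = ((-6 + 32) - 3)**2 = (26 - 3)**2 = 23**2 = 529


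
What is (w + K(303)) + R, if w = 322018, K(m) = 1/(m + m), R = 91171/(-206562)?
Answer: 6472230944/20099 ≈ 3.2202e+5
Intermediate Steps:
R = -527/1194 (R = 91171*(-1/206562) = -527/1194 ≈ -0.44137)
K(m) = 1/(2*m)
(w + K(303)) + R = (322018 + (½)/303) - 527/1194 = (322018 + (½)*(1/303)) - 527/1194 = (322018 + 1/606) - 527/1194 = 195142909/606 - 527/1194 = 6472230944/20099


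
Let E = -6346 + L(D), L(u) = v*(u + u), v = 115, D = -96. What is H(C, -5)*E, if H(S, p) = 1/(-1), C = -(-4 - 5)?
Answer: 28426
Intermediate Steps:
L(u) = 230*u (L(u) = 115*(u + u) = 115*(2*u) = 230*u)
C = 9 (C = -1*(-9) = 9)
H(S, p) = -1
E = -28426 (E = -6346 + 230*(-96) = -6346 - 22080 = -28426)
H(C, -5)*E = -1*(-28426) = 28426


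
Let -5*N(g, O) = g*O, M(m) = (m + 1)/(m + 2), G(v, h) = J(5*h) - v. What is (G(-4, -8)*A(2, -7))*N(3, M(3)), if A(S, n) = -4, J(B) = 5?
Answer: 432/25 ≈ 17.280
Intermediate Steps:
G(v, h) = 5 - v
M(m) = (1 + m)/(2 + m)
N(g, O) = -O*g/5 (N(g, O) = -g*O/5 = -O*g/5)
(G(-4, -8)*A(2, -7))*N(3, M(3)) = ((5 - 1*(-4))*(-4))*(-⅕*(1 + 3)/(2 + 3)*3) = ((5 + 4)*(-4))*(-⅕*4/5*3) = (9*(-4))*(-⅕*(⅕)*4*3) = -(-36)*4*3/(5*5) = -36*(-12/25) = 432/25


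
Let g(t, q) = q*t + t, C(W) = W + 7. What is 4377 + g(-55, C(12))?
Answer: 3277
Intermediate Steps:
C(W) = 7 + W
g(t, q) = t + q*t
4377 + g(-55, C(12)) = 4377 - 55*(1 + (7 + 12)) = 4377 - 55*(1 + 19) = 4377 - 55*20 = 4377 - 1100 = 3277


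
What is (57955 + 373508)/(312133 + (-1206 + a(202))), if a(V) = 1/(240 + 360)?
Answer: 258877800/186556201 ≈ 1.3877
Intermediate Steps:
a(V) = 1/600
(57955 + 373508)/(312133 + (-1206 + a(202))) = (57955 + 373508)/(312133 + (-1206 + 1/600)) = 431463/(312133 - 723599/600) = 431463/(186556201/600) = 431463*(600/186556201) = 258877800/186556201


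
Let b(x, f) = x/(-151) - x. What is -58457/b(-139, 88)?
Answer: -8827007/21128 ≈ -417.79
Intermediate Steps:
b(x, f) = -152*x/151 (b(x, f) = x*(-1/151) - x = -x/151 - x = -152*x/151)
-58457/b(-139, 88) = -58457/((-152/151*(-139))) = -58457/21128/151 = -58457*151/21128 = -8827007/21128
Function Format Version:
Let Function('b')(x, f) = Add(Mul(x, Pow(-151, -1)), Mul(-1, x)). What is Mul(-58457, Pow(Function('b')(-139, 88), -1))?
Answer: Rational(-8827007, 21128) ≈ -417.79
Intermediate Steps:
Function('b')(x, f) = Mul(Rational(-152, 151), x) (Function('b')(x, f) = Add(Mul(x, Rational(-1, 151)), Mul(-1, x)) = Add(Mul(Rational(-1, 151), x), Mul(-1, x)) = Mul(Rational(-152, 151), x))
Mul(-58457, Pow(Function('b')(-139, 88), -1)) = Mul(-58457, Pow(Mul(Rational(-152, 151), -139), -1)) = Mul(-58457, Pow(Rational(21128, 151), -1)) = Mul(-58457, Rational(151, 21128)) = Rational(-8827007, 21128)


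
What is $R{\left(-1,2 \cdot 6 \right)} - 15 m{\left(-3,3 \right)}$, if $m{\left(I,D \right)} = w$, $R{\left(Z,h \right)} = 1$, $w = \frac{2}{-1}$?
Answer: $31$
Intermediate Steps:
$w = -2$ ($w = 2 \left(-1\right) = -2$)
$m{\left(I,D \right)} = -2$
$R{\left(-1,2 \cdot 6 \right)} - 15 m{\left(-3,3 \right)} = 1 - -30 = 1 + 30 = 31$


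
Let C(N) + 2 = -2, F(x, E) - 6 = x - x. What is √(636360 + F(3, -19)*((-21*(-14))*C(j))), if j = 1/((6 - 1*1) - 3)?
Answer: 2*√157326 ≈ 793.29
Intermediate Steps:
j = ½ (j = 1/((6 - 1) - 3) = 1/(5 - 3) = 1/2 = ½ ≈ 0.50000)
F(x, E) = 6 (F(x, E) = 6 + (x - x) = 6 + 0 = 6)
C(N) = -4 (C(N) = -2 - 2 = -4)
√(636360 + F(3, -19)*((-21*(-14))*C(j))) = √(636360 + 6*(-21*(-14)*(-4))) = √(636360 + 6*(294*(-4))) = √(636360 + 6*(-1176)) = √(636360 - 7056) = √629304 = 2*√157326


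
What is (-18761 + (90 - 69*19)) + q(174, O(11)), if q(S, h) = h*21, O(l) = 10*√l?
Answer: -19982 + 210*√11 ≈ -19286.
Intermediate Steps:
q(S, h) = 21*h
(-18761 + (90 - 69*19)) + q(174, O(11)) = (-18761 + (90 - 69*19)) + 21*(10*√11) = (-18761 + (90 - 1311)) + 210*√11 = (-18761 - 1221) + 210*√11 = -19982 + 210*√11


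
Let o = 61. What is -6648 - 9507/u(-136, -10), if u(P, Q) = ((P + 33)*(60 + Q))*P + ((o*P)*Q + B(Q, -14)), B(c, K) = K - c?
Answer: -5207760195/783356 ≈ -6648.0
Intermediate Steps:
u(P, Q) = -14 - Q + 61*P*Q + P*(33 + P)*(60 + Q) (u(P, Q) = ((P + 33)*(60 + Q))*P + ((61*P)*Q + (-14 - Q)) = ((33 + P)*(60 + Q))*P + (61*P*Q + (-14 - Q)) = P*(33 + P)*(60 + Q) + (-14 - Q + 61*P*Q) = -14 - Q + 61*P*Q + P*(33 + P)*(60 + Q))
-6648 - 9507/u(-136, -10) = -6648 - 9507/(-14 - 1*(-10) + 60*(-136)² + 1980*(-136) - 10*(-136)² + 94*(-136)*(-10)) = -6648 - 9507/(-14 + 10 + 60*18496 - 269280 - 10*18496 + 127840) = -6648 - 9507/(-14 + 10 + 1109760 - 269280 - 184960 + 127840) = -6648 - 9507/783356 = -5207760195/783356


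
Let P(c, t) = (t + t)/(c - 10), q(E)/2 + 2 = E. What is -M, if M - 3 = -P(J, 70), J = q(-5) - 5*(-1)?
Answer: -197/19 ≈ -10.368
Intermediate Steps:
q(E) = -4 + 2*E
J = -9 (J = (-4 + 2*(-5)) - 5*(-1) = (-4 - 10) + 5 = -14 + 5 = -9)
P(c, t) = 2*t/(-10 + c) (P(c, t) = (2*t)/(-10 + c) = 2*t/(-10 + c))
M = 197/19 (M = 3 - 2*70/(-10 - 9) = 3 - 2*70/(-19) = 3 - 2*70*(-1)/19 = 3 - 1*(-140/19) = 3 + 140/19 = 197/19 ≈ 10.368)
-M = -1*197/19 = -197/19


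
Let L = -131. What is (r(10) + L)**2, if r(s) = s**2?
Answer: 961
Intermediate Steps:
(r(10) + L)**2 = (10**2 - 131)**2 = (100 - 131)**2 = (-31)**2 = 961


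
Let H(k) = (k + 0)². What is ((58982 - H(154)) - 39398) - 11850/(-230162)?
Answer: -475508767/115081 ≈ -4131.9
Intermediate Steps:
H(k) = k²
((58982 - H(154)) - 39398) - 11850/(-230162) = ((58982 - 1*154²) - 39398) - 11850/(-230162) = ((58982 - 1*23716) - 39398) - 11850*(-1/230162) = ((58982 - 23716) - 39398) + 5925/115081 = (35266 - 39398) + 5925/115081 = -4132 + 5925/115081 = -475508767/115081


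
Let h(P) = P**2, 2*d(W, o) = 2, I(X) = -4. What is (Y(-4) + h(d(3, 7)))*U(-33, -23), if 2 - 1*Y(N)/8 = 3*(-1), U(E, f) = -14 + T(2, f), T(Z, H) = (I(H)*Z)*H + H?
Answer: 6027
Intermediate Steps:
d(W, o) = 1 (d(W, o) = (1/2)*2 = 1)
T(Z, H) = H - 4*H*Z (T(Z, H) = (-4*Z)*H + H = -4*H*Z + H = H - 4*H*Z)
U(E, f) = -14 - 7*f (U(E, f) = -14 + f*(1 - 4*2) = -14 + f*(1 - 8) = -14 + f*(-7) = -14 - 7*f)
Y(N) = 40 (Y(N) = 16 - 24*(-1) = 16 - 8*(-3) = 16 + 24 = 40)
(Y(-4) + h(d(3, 7)))*U(-33, -23) = (40 + 1**2)*(-14 - 7*(-23)) = (40 + 1)*(-14 + 161) = 41*147 = 6027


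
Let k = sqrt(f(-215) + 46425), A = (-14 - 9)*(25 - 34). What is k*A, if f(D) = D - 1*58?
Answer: 1242*sqrt(1282) ≈ 44470.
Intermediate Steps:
f(D) = -58 + D (f(D) = D - 58 = -58 + D)
A = 207 (A = -23*(-9) = 207)
k = 6*sqrt(1282) (k = sqrt((-58 - 215) + 46425) = sqrt(-273 + 46425) = sqrt(46152) = 6*sqrt(1282) ≈ 214.83)
k*A = (6*sqrt(1282))*207 = 1242*sqrt(1282)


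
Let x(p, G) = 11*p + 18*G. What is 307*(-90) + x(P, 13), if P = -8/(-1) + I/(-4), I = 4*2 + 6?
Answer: -54693/2 ≈ -27347.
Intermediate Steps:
I = 14 (I = 8 + 6 = 14)
P = 9/2 (P = -8/(-1) + 14/(-4) = -8*(-1) + 14*(-¼) = 8 - 7/2 = 9/2 ≈ 4.5000)
307*(-90) + x(P, 13) = 307*(-90) + (11*(9/2) + 18*13) = -27630 + (99/2 + 234) = -27630 + 567/2 = -54693/2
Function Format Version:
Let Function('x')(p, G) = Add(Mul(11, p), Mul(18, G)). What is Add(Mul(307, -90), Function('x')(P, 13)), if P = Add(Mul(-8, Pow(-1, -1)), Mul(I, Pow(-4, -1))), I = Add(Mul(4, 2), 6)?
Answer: Rational(-54693, 2) ≈ -27347.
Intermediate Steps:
I = 14 (I = Add(8, 6) = 14)
P = Rational(9, 2) (P = Add(Mul(-8, Pow(-1, -1)), Mul(14, Pow(-4, -1))) = Add(Mul(-8, -1), Mul(14, Rational(-1, 4))) = Add(8, Rational(-7, 2)) = Rational(9, 2) ≈ 4.5000)
Add(Mul(307, -90), Function('x')(P, 13)) = Add(Mul(307, -90), Add(Mul(11, Rational(9, 2)), Mul(18, 13))) = Add(-27630, Add(Rational(99, 2), 234)) = Add(-27630, Rational(567, 2)) = Rational(-54693, 2)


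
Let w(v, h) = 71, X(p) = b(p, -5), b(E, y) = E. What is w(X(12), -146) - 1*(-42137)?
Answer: 42208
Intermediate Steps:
X(p) = p
w(X(12), -146) - 1*(-42137) = 71 - 1*(-42137) = 71 + 42137 = 42208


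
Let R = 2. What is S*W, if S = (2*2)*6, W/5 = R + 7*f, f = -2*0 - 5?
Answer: -3960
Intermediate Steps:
f = -5 (f = 0 - 5 = -5)
W = -165 (W = 5*(2 + 7*(-5)) = 5*(2 - 35) = 5*(-33) = -165)
S = 24 (S = 4*6 = 24)
S*W = 24*(-165) = -3960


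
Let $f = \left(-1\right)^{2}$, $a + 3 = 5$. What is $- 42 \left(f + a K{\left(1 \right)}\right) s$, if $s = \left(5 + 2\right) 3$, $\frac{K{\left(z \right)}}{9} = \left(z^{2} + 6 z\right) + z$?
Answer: $-127890$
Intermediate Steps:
$K{\left(z \right)} = 9 z^{2} + 63 z$ ($K{\left(z \right)} = 9 \left(\left(z^{2} + 6 z\right) + z\right) = 9 \left(z^{2} + 7 z\right) = 9 z^{2} + 63 z$)
$a = 2$ ($a = -3 + 5 = 2$)
$f = 1$
$s = 21$ ($s = 7 \cdot 3 = 21$)
$- 42 \left(f + a K{\left(1 \right)}\right) s = - 42 \left(1 + 2 \cdot 9 \cdot 1 \left(7 + 1\right)\right) 21 = - 42 \left(1 + 2 \cdot 9 \cdot 1 \cdot 8\right) 21 = - 42 \left(1 + 2 \cdot 72\right) 21 = - 42 \left(1 + 144\right) 21 = \left(-42\right) 145 \cdot 21 = \left(-6090\right) 21 = -127890$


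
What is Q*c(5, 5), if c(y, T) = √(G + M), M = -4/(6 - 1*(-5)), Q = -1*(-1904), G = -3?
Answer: 1904*I*√407/11 ≈ 3492.0*I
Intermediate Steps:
Q = 1904
M = -4/11 (M = -4/(6 + 5) = -4/11 ≈ -0.36364)
c(y, T) = I*√407/11 (c(y, T) = √(-3 - 4/11) = √(-37/11) = I*√407/11)
Q*c(5, 5) = 1904*(I*√407/11) = 1904*I*√407/11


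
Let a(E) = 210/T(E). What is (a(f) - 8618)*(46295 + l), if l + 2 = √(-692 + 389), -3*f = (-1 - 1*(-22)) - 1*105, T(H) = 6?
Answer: -397332819 - 8583*I*√303 ≈ -3.9733e+8 - 1.494e+5*I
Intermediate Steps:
f = 28 (f = -((-1 - 1*(-22)) - 1*105)/3 = -((-1 + 22) - 105)/3 = -(21 - 105)/3 = -⅓*(-84) = 28)
l = -2 + I*√303 (l = -2 + √(-692 + 389) = -2 + √(-303) = -2 + I*√303 ≈ -2.0 + 17.407*I)
a(E) = 35 (a(E) = 210/6 = 210*(⅙) = 35)
(a(f) - 8618)*(46295 + l) = (35 - 8618)*(46295 + (-2 + I*√303)) = -8583*(46293 + I*√303) = -397332819 - 8583*I*√303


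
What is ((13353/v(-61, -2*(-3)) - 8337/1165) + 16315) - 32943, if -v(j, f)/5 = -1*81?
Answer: -522221756/31455 ≈ -16602.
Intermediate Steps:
v(j, f) = 405 (v(j, f) = -(-5)*81 = -5*(-81) = 405)
((13353/v(-61, -2*(-3)) - 8337/1165) + 16315) - 32943 = ((13353/405 - 8337/1165) + 16315) - 32943 = ((13353*(1/405) - 8337*1/1165) + 16315) - 32943 = ((4451/135 - 8337/1165) + 16315) - 32943 = (811984/31455 + 16315) - 32943 = 514000309/31455 - 32943 = -522221756/31455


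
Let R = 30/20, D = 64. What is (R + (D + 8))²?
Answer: 21609/4 ≈ 5402.3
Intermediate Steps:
R = 3/2 (R = 30*(1/20) = 3/2 ≈ 1.5000)
(R + (D + 8))² = (3/2 + (64 + 8))² = (3/2 + 72)² = (147/2)² = 21609/4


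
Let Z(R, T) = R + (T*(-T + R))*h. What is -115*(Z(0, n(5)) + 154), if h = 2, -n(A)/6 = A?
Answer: 189290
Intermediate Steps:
n(A) = -6*A
Z(R, T) = R + 2*T*(R - T) (Z(R, T) = R + (T*(-T + R))*2 = R + (T*(R - T))*2 = R + 2*T*(R - T))
-115*(Z(0, n(5)) + 154) = -115*((0 - 2*(-6*5)² + 2*0*(-6*5)) + 154) = -115*((0 - 2*(-30)² + 2*0*(-30)) + 154) = -115*((0 - 2*900 + 0) + 154) = -115*((0 - 1800 + 0) + 154) = -115*(-1800 + 154) = -115*(-1646) = 189290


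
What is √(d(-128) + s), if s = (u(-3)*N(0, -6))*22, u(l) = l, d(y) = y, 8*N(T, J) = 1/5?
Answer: I*√12965/10 ≈ 11.386*I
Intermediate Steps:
N(T, J) = 1/40 (N(T, J) = (⅛)/5 = (⅛)*(⅕) = 1/40)
s = -33/20 (s = -3*1/40*22 = -3/40*22 = -33/20 ≈ -1.6500)
√(d(-128) + s) = √(-128 - 33/20) = √(-2593/20) = I*√12965/10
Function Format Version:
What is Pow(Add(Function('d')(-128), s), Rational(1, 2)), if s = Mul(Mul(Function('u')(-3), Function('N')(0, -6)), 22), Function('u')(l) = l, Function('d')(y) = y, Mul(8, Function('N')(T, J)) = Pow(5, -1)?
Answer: Mul(Rational(1, 10), I, Pow(12965, Rational(1, 2))) ≈ Mul(11.386, I)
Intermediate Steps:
Function('N')(T, J) = Rational(1, 40) (Function('N')(T, J) = Mul(Rational(1, 8), Pow(5, -1)) = Mul(Rational(1, 8), Rational(1, 5)) = Rational(1, 40))
s = Rational(-33, 20) (s = Mul(Mul(-3, Rational(1, 40)), 22) = Mul(Rational(-3, 40), 22) = Rational(-33, 20) ≈ -1.6500)
Pow(Add(Function('d')(-128), s), Rational(1, 2)) = Pow(Add(-128, Rational(-33, 20)), Rational(1, 2)) = Pow(Rational(-2593, 20), Rational(1, 2)) = Mul(Rational(1, 10), I, Pow(12965, Rational(1, 2)))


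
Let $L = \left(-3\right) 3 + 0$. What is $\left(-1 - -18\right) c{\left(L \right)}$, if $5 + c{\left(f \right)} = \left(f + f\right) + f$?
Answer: $-544$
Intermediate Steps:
$L = -9$ ($L = -9 + 0 = -9$)
$c{\left(f \right)} = -5 + 3 f$ ($c{\left(f \right)} = -5 + \left(\left(f + f\right) + f\right) = -5 + \left(2 f + f\right) = -5 + 3 f$)
$\left(-1 - -18\right) c{\left(L \right)} = \left(-1 - -18\right) \left(-5 + 3 \left(-9\right)\right) = \left(-1 + 18\right) \left(-5 - 27\right) = 17 \left(-32\right) = -544$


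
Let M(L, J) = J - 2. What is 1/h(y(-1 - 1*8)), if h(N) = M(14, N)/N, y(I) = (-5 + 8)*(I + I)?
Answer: 27/28 ≈ 0.96429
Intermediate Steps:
M(L, J) = -2 + J
y(I) = 6*I (y(I) = 3*(2*I) = 6*I)
h(N) = (-2 + N)/N
1/h(y(-1 - 1*8)) = 1/((-2 + 6*(-1 - 1*8))/((6*(-1 - 1*8)))) = 1/((-2 + 6*(-1 - 8))/((6*(-1 - 8)))) = 1/((-2 + 6*(-9))/((6*(-9)))) = 1/((-2 - 54)/(-54)) = 1/(-1/54*(-56)) = 1/(28/27) = 27/28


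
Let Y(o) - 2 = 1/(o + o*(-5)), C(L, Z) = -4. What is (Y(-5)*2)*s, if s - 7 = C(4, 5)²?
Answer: 943/10 ≈ 94.300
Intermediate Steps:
s = 23 (s = 7 + (-4)² = 7 + 16 = 23)
Y(o) = 2 - 1/(4*o) (Y(o) = 2 + 1/(o + o*(-5)) = 2 + 1/(o - 5*o) = 2 + 1/(-4*o) = 2 - 1/(4*o))
(Y(-5)*2)*s = ((2 - ¼/(-5))*2)*23 = ((2 - ¼*(-⅕))*2)*23 = ((2 + 1/20)*2)*23 = ((41/20)*2)*23 = (41/10)*23 = 943/10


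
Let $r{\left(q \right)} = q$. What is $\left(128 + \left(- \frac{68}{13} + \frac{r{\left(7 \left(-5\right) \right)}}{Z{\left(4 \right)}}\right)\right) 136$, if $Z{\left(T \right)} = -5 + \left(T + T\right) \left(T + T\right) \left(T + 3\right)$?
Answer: $\frac{96093928}{5759} \approx 16686.0$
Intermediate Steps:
$Z{\left(T \right)} = -5 + 4 T^{2} \left(3 + T\right)$ ($Z{\left(T \right)} = -5 + 2 T 2 T \left(3 + T\right) = -5 + 4 T^{2} \left(3 + T\right)$)
$\left(128 + \left(- \frac{68}{13} + \frac{r{\left(7 \left(-5\right) \right)}}{Z{\left(4 \right)}}\right)\right) 136 = \left(128 - \left(\frac{68}{13} - \frac{7 \left(-5\right)}{-5 + 4 \cdot 4^{3} + 12 \cdot 4^{2}}\right)\right) 136 = \left(128 - \left(\frac{68}{13} + \frac{35}{-5 + 4 \cdot 64 + 12 \cdot 16}\right)\right) 136 = \left(128 - \left(\frac{68}{13} + \frac{35}{-5 + 256 + 192}\right)\right) 136 = \left(128 - \left(\frac{68}{13} + \frac{35}{443}\right)\right) 136 = \left(128 - \frac{30579}{5759}\right) 136 = \frac{706573}{5759} \cdot 136 = \frac{96093928}{5759}$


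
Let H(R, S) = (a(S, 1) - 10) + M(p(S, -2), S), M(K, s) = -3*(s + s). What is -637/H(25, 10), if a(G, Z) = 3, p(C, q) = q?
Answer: 637/67 ≈ 9.5075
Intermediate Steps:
M(K, s) = -6*s
H(R, S) = -7 - 6*S (H(R, S) = (3 - 10) - 6*S = -7 - 6*S)
-637/H(25, 10) = -637/(-7 - 6*10) = -637/(-7 - 60) = -637/(-67) = -637*(-1/67) = 637/67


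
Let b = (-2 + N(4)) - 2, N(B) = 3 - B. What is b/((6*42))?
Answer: -5/252 ≈ -0.019841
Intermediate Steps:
b = -5 (b = (-2 + (3 - 1*4)) - 2 = (-2 + (3 - 4)) - 2 = (-2 - 1) - 2 = -3 - 2 = -5)
b/((6*42)) = -5/(6*42) = -5/252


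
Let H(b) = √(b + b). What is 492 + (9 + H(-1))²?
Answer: 571 + 18*I*√2 ≈ 571.0 + 25.456*I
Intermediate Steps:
H(b) = √2*√b (H(b) = √(2*b) = √2*√b)
492 + (9 + H(-1))² = 492 + (9 + √2*√(-1))² = 492 + (9 + √2*I)² = 492 + (9 + I*√2)²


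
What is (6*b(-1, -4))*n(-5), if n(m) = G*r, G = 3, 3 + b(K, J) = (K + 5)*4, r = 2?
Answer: 468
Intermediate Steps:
b(K, J) = 17 + 4*K (b(K, J) = -3 + (K + 5)*4 = -3 + (5 + K)*4 = -3 + (20 + 4*K) = 17 + 4*K)
n(m) = 6 (n(m) = 3*2 = 6)
(6*b(-1, -4))*n(-5) = (6*(17 + 4*(-1)))*6 = (6*(17 - 4))*6 = (6*13)*6 = 78*6 = 468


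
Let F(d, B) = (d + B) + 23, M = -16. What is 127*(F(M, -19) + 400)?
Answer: 49276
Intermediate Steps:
F(d, B) = 23 + B + d (F(d, B) = (B + d) + 23 = 23 + B + d)
127*(F(M, -19) + 400) = 127*((23 - 19 - 16) + 400) = 127*(-12 + 400) = 127*388 = 49276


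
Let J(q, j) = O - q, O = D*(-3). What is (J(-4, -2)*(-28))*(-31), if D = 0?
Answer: 3472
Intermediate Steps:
O = 0 (O = 0*(-3) = 0)
J(q, j) = -q (J(q, j) = 0 - q = -q)
(J(-4, -2)*(-28))*(-31) = (-1*(-4)*(-28))*(-31) = (4*(-28))*(-31) = -112*(-31) = 3472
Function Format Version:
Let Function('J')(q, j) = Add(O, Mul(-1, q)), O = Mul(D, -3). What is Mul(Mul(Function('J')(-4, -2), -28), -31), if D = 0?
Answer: 3472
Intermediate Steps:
O = 0 (O = Mul(0, -3) = 0)
Function('J')(q, j) = Mul(-1, q) (Function('J')(q, j) = Add(0, Mul(-1, q)) = Mul(-1, q))
Mul(Mul(Function('J')(-4, -2), -28), -31) = Mul(Mul(Mul(-1, -4), -28), -31) = Mul(Mul(4, -28), -31) = Mul(-112, -31) = 3472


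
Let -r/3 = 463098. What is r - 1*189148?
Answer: -1578442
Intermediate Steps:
r = -1389294 (r = -3*463098 = -1389294)
r - 1*189148 = -1389294 - 1*189148 = -1389294 - 189148 = -1578442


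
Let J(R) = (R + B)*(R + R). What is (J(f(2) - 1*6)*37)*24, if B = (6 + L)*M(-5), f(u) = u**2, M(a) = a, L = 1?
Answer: 131424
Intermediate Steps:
B = -35 (B = (6 + 1)*(-5) = 7*(-5) = -35)
J(R) = 2*R*(-35 + R) (J(R) = (R - 35)*(R + R) = (-35 + R)*(2*R) = 2*R*(-35 + R))
(J(f(2) - 1*6)*37)*24 = ((2*(2**2 - 1*6)*(-35 + (2**2 - 1*6)))*37)*24 = ((2*(4 - 6)*(-35 + (4 - 6)))*37)*24 = ((2*(-2)*(-35 - 2))*37)*24 = ((2*(-2)*(-37))*37)*24 = (148*37)*24 = 5476*24 = 131424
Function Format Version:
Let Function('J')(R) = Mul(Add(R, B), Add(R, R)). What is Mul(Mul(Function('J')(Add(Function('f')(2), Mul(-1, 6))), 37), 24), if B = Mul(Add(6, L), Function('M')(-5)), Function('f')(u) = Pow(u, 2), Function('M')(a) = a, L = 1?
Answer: 131424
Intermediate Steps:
B = -35 (B = Mul(Add(6, 1), -5) = Mul(7, -5) = -35)
Function('J')(R) = Mul(2, R, Add(-35, R)) (Function('J')(R) = Mul(Add(R, -35), Add(R, R)) = Mul(Add(-35, R), Mul(2, R)) = Mul(2, R, Add(-35, R)))
Mul(Mul(Function('J')(Add(Function('f')(2), Mul(-1, 6))), 37), 24) = Mul(Mul(Mul(2, Add(Pow(2, 2), Mul(-1, 6)), Add(-35, Add(Pow(2, 2), Mul(-1, 6)))), 37), 24) = Mul(Mul(Mul(2, Add(4, -6), Add(-35, Add(4, -6))), 37), 24) = Mul(Mul(Mul(2, -2, Add(-35, -2)), 37), 24) = Mul(Mul(Mul(2, -2, -37), 37), 24) = Mul(Mul(148, 37), 24) = Mul(5476, 24) = 131424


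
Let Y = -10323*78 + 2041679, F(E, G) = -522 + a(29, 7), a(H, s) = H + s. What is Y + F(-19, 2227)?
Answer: 1235999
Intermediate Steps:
F(E, G) = -486 (F(E, G) = -522 + (29 + 7) = -522 + 36 = -486)
Y = 1236485 (Y = -805194 + 2041679 = 1236485)
Y + F(-19, 2227) = 1236485 - 486 = 1235999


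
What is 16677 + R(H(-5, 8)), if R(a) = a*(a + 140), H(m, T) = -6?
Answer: 15873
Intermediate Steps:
R(a) = a*(140 + a)
16677 + R(H(-5, 8)) = 16677 - 6*(140 - 6) = 16677 - 6*134 = 16677 - 804 = 15873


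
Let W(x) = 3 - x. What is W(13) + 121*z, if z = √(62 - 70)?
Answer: -10 + 242*I*√2 ≈ -10.0 + 342.24*I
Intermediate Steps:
z = 2*I*√2 (z = √(-8) = 2*I*√2 ≈ 2.8284*I)
W(13) + 121*z = (3 - 1*13) + 121*(2*I*√2) = (3 - 13) + 242*I*√2 = -10 + 242*I*√2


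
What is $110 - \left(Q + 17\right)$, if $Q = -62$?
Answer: $155$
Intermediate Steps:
$110 - \left(Q + 17\right) = 110 - \left(-62 + 17\right) = 110 - -45 = 110 + 45 = 155$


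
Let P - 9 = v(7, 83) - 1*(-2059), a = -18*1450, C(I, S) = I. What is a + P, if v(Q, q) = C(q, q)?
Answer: -23949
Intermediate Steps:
v(Q, q) = q
a = -26100
P = 2151 (P = 9 + (83 - 1*(-2059)) = 9 + (83 + 2059) = 9 + 2142 = 2151)
a + P = -26100 + 2151 = -23949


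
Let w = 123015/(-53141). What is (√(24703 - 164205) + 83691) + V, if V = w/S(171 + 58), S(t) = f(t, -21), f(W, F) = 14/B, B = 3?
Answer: 62263558989/743974 + I*√139502 ≈ 83691.0 + 373.5*I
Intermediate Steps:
w = -123015/53141 (w = 123015*(-1/53141) = -123015/53141 ≈ -2.3149)
f(W, F) = 14/3
S(t) = 14/3
V = -369045/743974 (V = -123015/(53141*14/3) = -123015/53141*3/14 = -369045/743974 ≈ -0.49605)
(√(24703 - 164205) + 83691) + V = (√(24703 - 164205) + 83691) - 369045/743974 = (√(-139502) + 83691) - 369045/743974 = (I*√139502 + 83691) - 369045/743974 = (83691 + I*√139502) - 369045/743974 = 62263558989/743974 + I*√139502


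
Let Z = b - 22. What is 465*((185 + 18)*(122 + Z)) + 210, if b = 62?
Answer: 15292200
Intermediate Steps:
Z = 40 (Z = 62 - 22 = 40)
465*((185 + 18)*(122 + Z)) + 210 = 465*((185 + 18)*(122 + 40)) + 210 = 465*(203*162) + 210 = 465*32886 + 210 = 15291990 + 210 = 15292200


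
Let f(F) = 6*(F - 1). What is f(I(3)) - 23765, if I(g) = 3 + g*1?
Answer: -23735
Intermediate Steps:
I(g) = 3 + g
f(F) = -6 + 6*F (f(F) = 6*(-1 + F) = -6 + 6*F)
f(I(3)) - 23765 = (-6 + 6*(3 + 3)) - 23765 = (-6 + 6*6) - 23765 = (-6 + 36) - 23765 = 30 - 23765 = -23735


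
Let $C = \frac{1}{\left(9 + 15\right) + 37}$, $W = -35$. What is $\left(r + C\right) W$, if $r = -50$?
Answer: $\frac{106715}{61} \approx 1749.4$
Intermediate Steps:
$C = \frac{1}{61}$ ($C = \frac{1}{24 + 37} = \frac{1}{61} \approx 0.016393$)
$\left(r + C\right) W = \left(-50 + \frac{1}{61}\right) \left(-35\right) = \left(- \frac{3049}{61}\right) \left(-35\right) = \frac{106715}{61}$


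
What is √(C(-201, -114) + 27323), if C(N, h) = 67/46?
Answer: 5*√2312742/46 ≈ 165.30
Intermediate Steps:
C(N, h) = 67/46 (C(N, h) = 67*(1/46) = 67/46)
√(C(-201, -114) + 27323) = √(67/46 + 27323) = √(1256925/46) = 5*√2312742/46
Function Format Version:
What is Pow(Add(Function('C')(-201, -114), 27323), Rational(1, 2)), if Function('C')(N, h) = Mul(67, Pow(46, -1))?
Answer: Mul(Rational(5, 46), Pow(2312742, Rational(1, 2))) ≈ 165.30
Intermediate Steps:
Function('C')(N, h) = Rational(67, 46) (Function('C')(N, h) = Mul(67, Rational(1, 46)) = Rational(67, 46))
Pow(Add(Function('C')(-201, -114), 27323), Rational(1, 2)) = Pow(Add(Rational(67, 46), 27323), Rational(1, 2)) = Pow(Rational(1256925, 46), Rational(1, 2)) = Mul(Rational(5, 46), Pow(2312742, Rational(1, 2)))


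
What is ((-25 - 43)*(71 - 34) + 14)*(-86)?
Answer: 215172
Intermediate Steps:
((-25 - 43)*(71 - 34) + 14)*(-86) = (-68*37 + 14)*(-86) = (-2516 + 14)*(-86) = -2502*(-86) = 215172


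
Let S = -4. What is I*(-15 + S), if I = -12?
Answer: 228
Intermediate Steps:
I*(-15 + S) = -12*(-15 - 4) = -12*(-19) = 228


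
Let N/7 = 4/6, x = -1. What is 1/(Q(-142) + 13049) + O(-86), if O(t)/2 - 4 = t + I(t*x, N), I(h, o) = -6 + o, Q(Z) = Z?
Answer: -6453497/38721 ≈ -166.67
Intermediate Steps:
N = 14/3 (N = 7*(4/6) = 7*(4*(⅙)) = 7*(⅔) = 14/3 ≈ 4.6667)
O(t) = 16/3 + 2*t (O(t) = 8 + 2*(t + (-6 + 14/3)) = 8 + 2*(t - 4/3) = 8 + 2*(-4/3 + t) = 8 + (-8/3 + 2*t) = 16/3 + 2*t)
1/(Q(-142) + 13049) + O(-86) = 1/(-142 + 13049) + (16/3 + 2*(-86)) = 1/12907 + (16/3 - 172) = 1/12907 - 500/3 = -6453497/38721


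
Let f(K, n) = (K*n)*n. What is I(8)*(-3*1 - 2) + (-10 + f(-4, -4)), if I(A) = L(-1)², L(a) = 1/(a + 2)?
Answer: -79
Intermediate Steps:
L(a) = 1/(2 + a)
f(K, n) = K*n²
I(A) = 1 (I(A) = (1/(2 - 1))² = (1/1)² = 1² = 1)
I(8)*(-3*1 - 2) + (-10 + f(-4, -4)) = 1*(-3*1 - 2) + (-10 - 4*(-4)²) = 1*(-3 - 2) + (-10 - 4*16) = 1*(-5) + (-10 - 64) = -5 - 74 = -79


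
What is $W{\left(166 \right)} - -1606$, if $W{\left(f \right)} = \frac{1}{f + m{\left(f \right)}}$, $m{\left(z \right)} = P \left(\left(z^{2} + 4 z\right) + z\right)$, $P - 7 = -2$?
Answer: $\frac{228206177}{142096} \approx 1606.0$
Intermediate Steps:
$P = 5$ ($P = 7 - 2 = 5$)
$m{\left(z \right)} = 5 z^{2} + 25 z$ ($m{\left(z \right)} = 5 \left(\left(z^{2} + 4 z\right) + z\right) = 5 \left(z^{2} + 5 z\right) = 5 z^{2} + 25 z$)
$W{\left(f \right)} = \frac{1}{f + 5 f \left(5 + f\right)}$
$W{\left(166 \right)} - -1606 = \frac{1}{166 \left(26 + 5 \cdot 166\right)} - -1606 = \frac{1}{166 \left(26 + 830\right)} + 1606 = \frac{1}{166 \cdot 856} + 1606 = \frac{1}{166} \cdot \frac{1}{856} + 1606 = \frac{1}{142096} + 1606 = \frac{228206177}{142096}$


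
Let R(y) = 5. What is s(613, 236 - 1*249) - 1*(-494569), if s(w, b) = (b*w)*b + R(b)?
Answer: 598171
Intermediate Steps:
s(w, b) = 5 + w*b² (s(w, b) = (b*w)*b + 5 = w*b² + 5 = 5 + w*b²)
s(613, 236 - 1*249) - 1*(-494569) = (5 + 613*(236 - 1*249)²) - 1*(-494569) = (5 + 613*(236 - 249)²) + 494569 = (5 + 613*(-13)²) + 494569 = (5 + 613*169) + 494569 = (5 + 103597) + 494569 = 103602 + 494569 = 598171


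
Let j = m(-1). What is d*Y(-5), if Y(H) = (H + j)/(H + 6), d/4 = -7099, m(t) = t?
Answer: 170376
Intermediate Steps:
j = -1
d = -28396 (d = 4*(-7099) = -28396)
Y(H) = (-1 + H)/(6 + H) (Y(H) = (H - 1)/(H + 6) = (-1 + H)/(6 + H))
d*Y(-5) = -28396*(-1 - 5)/(6 - 5) = -28396*(-6)/1 = -28396*(-6) = 170376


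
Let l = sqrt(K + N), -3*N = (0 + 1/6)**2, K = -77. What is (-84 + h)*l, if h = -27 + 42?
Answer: -23*I*sqrt(24951)/6 ≈ -605.51*I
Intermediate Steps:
N = -1/108 (N = -(0 + 1/6)**2/3 = -(1/6)**2/3 = -1/3*1/36 = -1/108 ≈ -0.0092593)
h = 15
l = I*sqrt(24951)/18 (l = sqrt(-77 - 1/108) = sqrt(-8317/108) = I*sqrt(24951)/18 ≈ 8.7755*I)
(-84 + h)*l = (-84 + 15)*(I*sqrt(24951)/18) = -23*I*sqrt(24951)/6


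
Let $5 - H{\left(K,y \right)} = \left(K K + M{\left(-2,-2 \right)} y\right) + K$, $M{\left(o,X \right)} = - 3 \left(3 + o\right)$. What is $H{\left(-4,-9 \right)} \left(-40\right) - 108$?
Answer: $1252$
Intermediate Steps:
$M{\left(o,X \right)} = -9 - 3 o$
$H{\left(K,y \right)} = 5 - K - K^{2} + 3 y$ ($H{\left(K,y \right)} = 5 - \left(\left(K K + \left(-9 - -6\right) y\right) + K\right) = 5 - \left(\left(K^{2} + \left(-9 + 6\right) y\right) + K\right) = 5 - \left(\left(K^{2} - 3 y\right) + K\right) = 5 - \left(K + K^{2} - 3 y\right) = 5 - K - K^{2} + 3 y$)
$H{\left(-4,-9 \right)} \left(-40\right) - 108 = \left(5 - -4 - \left(-4\right)^{2} + 3 \left(-9\right)\right) \left(-40\right) - 108 = \left(5 + 4 - 16 - 27\right) \left(-40\right) - 108 = \left(-34\right) \left(-40\right) - 108 = 1360 - 108 = 1252$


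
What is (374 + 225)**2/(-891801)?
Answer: -358801/891801 ≈ -0.40233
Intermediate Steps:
(374 + 225)**2/(-891801) = 599**2*(-1/891801) = 358801*(-1/891801) = -358801/891801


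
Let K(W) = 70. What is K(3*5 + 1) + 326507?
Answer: 326577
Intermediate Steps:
K(3*5 + 1) + 326507 = 70 + 326507 = 326577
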